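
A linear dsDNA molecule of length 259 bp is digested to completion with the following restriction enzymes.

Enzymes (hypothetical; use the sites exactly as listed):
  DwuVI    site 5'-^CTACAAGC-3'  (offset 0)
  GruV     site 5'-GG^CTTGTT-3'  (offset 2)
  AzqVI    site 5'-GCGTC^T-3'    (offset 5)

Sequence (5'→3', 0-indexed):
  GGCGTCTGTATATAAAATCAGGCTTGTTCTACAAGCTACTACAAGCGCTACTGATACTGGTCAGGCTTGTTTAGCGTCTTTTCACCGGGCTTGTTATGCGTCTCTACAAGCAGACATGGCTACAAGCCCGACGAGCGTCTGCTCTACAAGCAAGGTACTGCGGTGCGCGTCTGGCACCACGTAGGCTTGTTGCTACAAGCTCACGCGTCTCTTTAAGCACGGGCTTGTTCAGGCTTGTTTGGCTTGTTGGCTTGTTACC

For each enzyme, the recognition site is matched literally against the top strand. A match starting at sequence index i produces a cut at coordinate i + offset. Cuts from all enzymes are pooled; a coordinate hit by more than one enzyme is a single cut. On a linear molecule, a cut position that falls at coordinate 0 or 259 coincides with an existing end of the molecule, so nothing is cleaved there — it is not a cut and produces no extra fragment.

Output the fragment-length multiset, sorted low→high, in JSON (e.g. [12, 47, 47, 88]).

Site scan:
  DwuVI CTACAAGC/0: at [28, 38, 103, 119, 143, 192] ⇒ [28, 38, 103, 119, 143, 192]
  GruV GGCTTGTT/2: at [20, 63, 87, 183, 221, 231, 240, 248] ⇒ [22, 65, 89, 185, 223, 233, 242, 250]
  AzqVI GCGTCT/5: at [1, 73, 97, 134, 166, 204] ⇒ [6, 78, 102, 139, 171, 209]

All cut coordinates (distinct, sorted): [6, 22, 28, 38, 65, 78, 89, 102, 103, 119, 139, 143, 171, 185, 192, 209, 223, 233, 242, 250]

Fragments:
  [0,6): 6 bp
  [6,22): 16 bp
  [22,28): 6 bp
  [28,38): 10 bp
  [38,65): 27 bp
  [65,78): 13 bp
  [78,89): 11 bp
  [89,102): 13 bp
  [102,103): 1 bp
  [103,119): 16 bp
  [119,139): 20 bp
  [139,143): 4 bp
  [143,171): 28 bp
  [171,185): 14 bp
  [185,192): 7 bp
  [192,209): 17 bp
  [209,223): 14 bp
  [223,233): 10 bp
  [233,242): 9 bp
  [242,250): 8 bp
  [250,259): 9 bp

[1,4,6,6,7,8,9,9,10,10,11,13,13,14,14,16,16,17,20,27,28]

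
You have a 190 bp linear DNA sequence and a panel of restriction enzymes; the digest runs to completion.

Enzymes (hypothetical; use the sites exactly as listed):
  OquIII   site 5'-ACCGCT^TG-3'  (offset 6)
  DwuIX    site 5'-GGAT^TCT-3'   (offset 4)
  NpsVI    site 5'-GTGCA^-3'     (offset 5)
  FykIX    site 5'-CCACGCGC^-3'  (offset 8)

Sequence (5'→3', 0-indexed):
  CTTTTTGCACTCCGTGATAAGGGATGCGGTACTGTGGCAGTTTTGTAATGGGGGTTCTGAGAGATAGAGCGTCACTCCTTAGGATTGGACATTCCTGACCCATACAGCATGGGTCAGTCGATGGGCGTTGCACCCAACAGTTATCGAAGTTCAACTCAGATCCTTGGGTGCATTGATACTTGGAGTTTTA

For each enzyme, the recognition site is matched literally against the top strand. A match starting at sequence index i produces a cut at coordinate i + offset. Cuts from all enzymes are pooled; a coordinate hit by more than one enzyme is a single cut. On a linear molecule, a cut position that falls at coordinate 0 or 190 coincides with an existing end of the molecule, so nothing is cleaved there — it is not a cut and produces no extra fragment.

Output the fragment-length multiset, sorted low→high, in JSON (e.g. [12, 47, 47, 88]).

Per-enzyme occurrences:
  OquIII (ACCGCTTG, off=6): no sites
  DwuIX (GGATTCT, off=4): no sites
  NpsVI (GTGCA, off=5): starts [167] → cuts [172]
  FykIX (CCACGCGC, off=8): no sites

Pooled cuts: [172]

Fragment lengths:
  [0,172): 172 bp
  [172,190): 18 bp

[18,172]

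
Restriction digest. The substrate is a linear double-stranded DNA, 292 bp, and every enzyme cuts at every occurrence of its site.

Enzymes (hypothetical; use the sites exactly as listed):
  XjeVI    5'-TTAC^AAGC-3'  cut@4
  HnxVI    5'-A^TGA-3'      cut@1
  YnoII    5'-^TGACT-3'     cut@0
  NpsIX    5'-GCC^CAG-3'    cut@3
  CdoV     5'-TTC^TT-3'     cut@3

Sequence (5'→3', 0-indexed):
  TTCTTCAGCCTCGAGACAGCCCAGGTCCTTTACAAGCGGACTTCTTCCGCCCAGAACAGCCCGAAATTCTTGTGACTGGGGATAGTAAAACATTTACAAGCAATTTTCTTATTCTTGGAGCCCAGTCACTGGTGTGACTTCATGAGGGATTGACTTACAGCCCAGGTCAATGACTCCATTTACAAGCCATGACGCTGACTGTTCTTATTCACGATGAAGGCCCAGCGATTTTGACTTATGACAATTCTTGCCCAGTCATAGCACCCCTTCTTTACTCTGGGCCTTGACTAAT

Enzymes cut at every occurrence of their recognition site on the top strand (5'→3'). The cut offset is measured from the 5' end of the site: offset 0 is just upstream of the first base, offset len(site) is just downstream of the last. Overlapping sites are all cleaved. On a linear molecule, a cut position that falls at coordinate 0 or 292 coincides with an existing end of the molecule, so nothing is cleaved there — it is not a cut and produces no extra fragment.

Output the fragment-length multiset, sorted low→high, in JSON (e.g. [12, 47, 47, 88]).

[3,3,5,6,6,6,7,7,8,8,8,8,8,8,9,9,9,10,11,11,12,12,12,13,14,18,18,18,25]

Scan for sites:
  XjeVI (TTACAAGC, off=4): starts [29, 93, 179] → cuts [33, 97, 183]
  HnxVI (ATGA, off=1): starts [141, 169, 188, 213, 237] → cuts [142, 170, 189, 214, 238]
  YnoII (TGACT, off=0): starts [72, 134, 150, 170, 195, 231, 284] → cuts [72, 134, 150, 170, 195, 231, 284]
  NpsIX (GCCCAG, off=3): starts [18, 48, 119, 159, 219, 249] → cuts [21, 51, 122, 162, 222, 252]
  CdoV (TTCTT, off=3): starts [0, 41, 66, 105, 111, 201, 244, 267] → cuts [3, 44, 69, 108, 114, 204, 247, 270]

Pooled cuts: [3, 21, 33, 44, 51, 69, 72, 97, 108, 114, 122, 134, 142, 150, 162, 170, 183, 189, 195, 204, 214, 222, 231, 238, 247, 252, 270, 284]

Fragment lengths:
  [0,3): 3 bp
  [3,21): 18 bp
  [21,33): 12 bp
  [33,44): 11 bp
  [44,51): 7 bp
  [51,69): 18 bp
  [69,72): 3 bp
  [72,97): 25 bp
  [97,108): 11 bp
  [108,114): 6 bp
  [114,122): 8 bp
  [122,134): 12 bp
  [134,142): 8 bp
  [142,150): 8 bp
  [150,162): 12 bp
  [162,170): 8 bp
  [170,183): 13 bp
  [183,189): 6 bp
  [189,195): 6 bp
  [195,204): 9 bp
  [204,214): 10 bp
  [214,222): 8 bp
  [222,231): 9 bp
  [231,238): 7 bp
  [238,247): 9 bp
  [247,252): 5 bp
  [252,270): 18 bp
  [270,284): 14 bp
  [284,292): 8 bp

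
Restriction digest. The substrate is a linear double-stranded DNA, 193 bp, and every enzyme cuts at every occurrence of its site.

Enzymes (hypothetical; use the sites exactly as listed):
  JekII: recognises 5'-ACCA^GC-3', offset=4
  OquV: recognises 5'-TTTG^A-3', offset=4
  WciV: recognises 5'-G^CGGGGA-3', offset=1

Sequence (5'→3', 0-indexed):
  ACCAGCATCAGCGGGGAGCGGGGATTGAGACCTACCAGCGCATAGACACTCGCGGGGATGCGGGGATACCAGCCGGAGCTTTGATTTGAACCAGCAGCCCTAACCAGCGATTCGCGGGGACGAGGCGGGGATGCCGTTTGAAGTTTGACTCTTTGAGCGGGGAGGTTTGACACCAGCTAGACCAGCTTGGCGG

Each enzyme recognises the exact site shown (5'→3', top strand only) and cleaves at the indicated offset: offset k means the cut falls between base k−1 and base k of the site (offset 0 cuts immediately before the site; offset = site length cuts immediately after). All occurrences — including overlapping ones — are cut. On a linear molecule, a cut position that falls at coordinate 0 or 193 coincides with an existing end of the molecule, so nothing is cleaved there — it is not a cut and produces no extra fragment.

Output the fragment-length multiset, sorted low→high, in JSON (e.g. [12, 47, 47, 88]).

Site scan:
  JekII ACCAGC/4: at [0, 33, 67, 89, 102, 171, 180] ⇒ [4, 37, 71, 93, 106, 175, 184]
  OquV TTTGA/4: at [79, 84, 136, 143, 151, 165] ⇒ [83, 88, 140, 147, 155, 169]
  WciV GCGGGGA/1: at [10, 17, 51, 59, 113, 124, 156] ⇒ [11, 18, 52, 60, 114, 125, 157]

Pooled cuts: [4, 11, 18, 37, 52, 60, 71, 83, 88, 93, 106, 114, 125, 140, 147, 155, 157, 169, 175, 184]

Fragments:
  [0,4): 4 bp
  [4,11): 7 bp
  [11,18): 7 bp
  [18,37): 19 bp
  [37,52): 15 bp
  [52,60): 8 bp
  [60,71): 11 bp
  [71,83): 12 bp
  [83,88): 5 bp
  [88,93): 5 bp
  [93,106): 13 bp
  [106,114): 8 bp
  [114,125): 11 bp
  [125,140): 15 bp
  [140,147): 7 bp
  [147,155): 8 bp
  [155,157): 2 bp
  [157,169): 12 bp
  [169,175): 6 bp
  [175,184): 9 bp
  [184,193): 9 bp

[2,4,5,5,6,7,7,7,8,8,8,9,9,11,11,12,12,13,15,15,19]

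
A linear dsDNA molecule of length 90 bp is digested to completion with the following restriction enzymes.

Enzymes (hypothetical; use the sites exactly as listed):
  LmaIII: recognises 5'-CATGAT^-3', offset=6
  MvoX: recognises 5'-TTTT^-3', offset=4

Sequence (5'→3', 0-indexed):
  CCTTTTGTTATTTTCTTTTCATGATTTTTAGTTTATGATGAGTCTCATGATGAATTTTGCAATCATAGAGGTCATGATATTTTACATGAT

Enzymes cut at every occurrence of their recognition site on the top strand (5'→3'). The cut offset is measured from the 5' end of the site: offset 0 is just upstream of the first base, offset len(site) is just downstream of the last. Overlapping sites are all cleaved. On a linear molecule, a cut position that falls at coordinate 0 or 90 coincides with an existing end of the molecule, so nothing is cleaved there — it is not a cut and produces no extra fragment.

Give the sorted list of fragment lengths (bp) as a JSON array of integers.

Site scan:
  LmaIII (CATGAT, off=6): starts [19, 45, 72, 84] → cuts [25, 51, 78] (position 90 is a terminus of the linear molecule — no cut)
  MvoX (TTTT, off=4): starts [2, 10, 15, 24, 25, 54, 79] → cuts [6, 14, 19, 28, 29, 58, 83]

All cut coordinates (distinct, sorted): [6, 14, 19, 25, 28, 29, 51, 58, 78, 83]

Fragments:
  [0,6): 6 bp
  [6,14): 8 bp
  [14,19): 5 bp
  [19,25): 6 bp
  [25,28): 3 bp
  [28,29): 1 bp
  [29,51): 22 bp
  [51,58): 7 bp
  [58,78): 20 bp
  [78,83): 5 bp
  [83,90): 7 bp

[1,3,5,5,6,6,7,7,8,20,22]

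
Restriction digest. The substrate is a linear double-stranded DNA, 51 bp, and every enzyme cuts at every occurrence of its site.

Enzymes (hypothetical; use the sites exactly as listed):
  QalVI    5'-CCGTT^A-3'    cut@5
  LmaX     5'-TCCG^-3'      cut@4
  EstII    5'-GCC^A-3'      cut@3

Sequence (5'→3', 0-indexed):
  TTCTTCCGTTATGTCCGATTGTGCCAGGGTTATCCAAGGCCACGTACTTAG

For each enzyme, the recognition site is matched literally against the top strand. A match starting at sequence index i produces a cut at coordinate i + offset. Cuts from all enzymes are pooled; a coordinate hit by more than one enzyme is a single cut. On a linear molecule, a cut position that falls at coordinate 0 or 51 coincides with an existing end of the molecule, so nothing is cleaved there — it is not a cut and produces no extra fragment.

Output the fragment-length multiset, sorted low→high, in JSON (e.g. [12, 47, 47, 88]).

Site scan:
  QalVI CCGTTA/5: at [5] ⇒ [10]
  LmaX TCCG/4: at [4, 13] ⇒ [8, 17]
  EstII GCCA/3: at [22, 38] ⇒ [25, 41]

Pooled cuts: [8, 10, 17, 25, 41]

Fragment lengths:
  [0,8): 8 bp
  [8,10): 2 bp
  [10,17): 7 bp
  [17,25): 8 bp
  [25,41): 16 bp
  [41,51): 10 bp

[2,7,8,8,10,16]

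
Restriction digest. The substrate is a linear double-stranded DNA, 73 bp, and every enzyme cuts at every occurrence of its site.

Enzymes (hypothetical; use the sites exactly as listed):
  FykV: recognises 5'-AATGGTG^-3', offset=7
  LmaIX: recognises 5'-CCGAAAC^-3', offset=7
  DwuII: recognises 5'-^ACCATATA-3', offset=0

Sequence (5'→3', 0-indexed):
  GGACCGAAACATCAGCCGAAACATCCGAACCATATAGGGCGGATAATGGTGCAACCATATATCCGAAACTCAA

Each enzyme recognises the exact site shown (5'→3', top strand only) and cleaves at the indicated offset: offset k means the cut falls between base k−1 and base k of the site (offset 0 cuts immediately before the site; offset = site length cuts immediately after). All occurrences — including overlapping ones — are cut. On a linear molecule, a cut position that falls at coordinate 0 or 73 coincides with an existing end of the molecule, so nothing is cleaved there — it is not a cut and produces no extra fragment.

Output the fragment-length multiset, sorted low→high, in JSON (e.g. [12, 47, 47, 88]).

Scan for sites:
  FykV (AATGGTG, off=7): starts [44] → cuts [51]
  LmaIX (CCGAAAC, off=7): starts [3, 15, 62] → cuts [10, 22, 69]
  DwuII (ACCATATA, off=0): starts [28, 53] → cuts [28, 53]

Pooled cuts: [10, 22, 28, 51, 53, 69]

Fragment lengths:
  [0,10): 10 bp
  [10,22): 12 bp
  [22,28): 6 bp
  [28,51): 23 bp
  [51,53): 2 bp
  [53,69): 16 bp
  [69,73): 4 bp

[2,4,6,10,12,16,23]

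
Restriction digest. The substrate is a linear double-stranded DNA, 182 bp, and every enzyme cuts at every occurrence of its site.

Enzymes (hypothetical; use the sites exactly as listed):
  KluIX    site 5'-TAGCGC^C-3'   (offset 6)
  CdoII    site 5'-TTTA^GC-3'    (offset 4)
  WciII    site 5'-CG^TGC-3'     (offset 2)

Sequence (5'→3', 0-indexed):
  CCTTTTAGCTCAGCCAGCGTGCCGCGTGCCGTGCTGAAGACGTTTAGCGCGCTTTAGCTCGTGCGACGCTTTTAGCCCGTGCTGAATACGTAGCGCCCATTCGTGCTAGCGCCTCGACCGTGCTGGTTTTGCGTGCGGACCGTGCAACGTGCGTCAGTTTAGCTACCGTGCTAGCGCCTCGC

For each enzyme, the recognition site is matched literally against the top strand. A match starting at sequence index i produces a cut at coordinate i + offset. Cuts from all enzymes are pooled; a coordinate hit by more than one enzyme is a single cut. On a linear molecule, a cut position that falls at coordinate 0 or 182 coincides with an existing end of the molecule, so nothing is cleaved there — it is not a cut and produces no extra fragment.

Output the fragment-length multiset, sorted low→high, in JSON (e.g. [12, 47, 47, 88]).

[5,5,5,5,7,7,7,7,7,8,9,9,9,10,12,12,13,13,15,17]

Per-enzyme occurrences:
  KluIX TAGCGCC/6: at [90, 106, 171] ⇒ [96, 112, 177]
  CdoII TTTAGC/4: at [3, 42, 52, 70, 157] ⇒ [7, 46, 56, 74, 161]
  WciII CGTGC/2: at [17, 24, 29, 59, 77, 101, 118, 131, 140, 147, 166] ⇒ [19, 26, 31, 61, 79, 103, 120, 133, 142, 149, 168]

All cut coordinates (distinct, sorted): [7, 19, 26, 31, 46, 56, 61, 74, 79, 96, 103, 112, 120, 133, 142, 149, 161, 168, 177]

Fragments:
  [0,7): 7 bp
  [7,19): 12 bp
  [19,26): 7 bp
  [26,31): 5 bp
  [31,46): 15 bp
  [46,56): 10 bp
  [56,61): 5 bp
  [61,74): 13 bp
  [74,79): 5 bp
  [79,96): 17 bp
  [96,103): 7 bp
  [103,112): 9 bp
  [112,120): 8 bp
  [120,133): 13 bp
  [133,142): 9 bp
  [142,149): 7 bp
  [149,161): 12 bp
  [161,168): 7 bp
  [168,177): 9 bp
  [177,182): 5 bp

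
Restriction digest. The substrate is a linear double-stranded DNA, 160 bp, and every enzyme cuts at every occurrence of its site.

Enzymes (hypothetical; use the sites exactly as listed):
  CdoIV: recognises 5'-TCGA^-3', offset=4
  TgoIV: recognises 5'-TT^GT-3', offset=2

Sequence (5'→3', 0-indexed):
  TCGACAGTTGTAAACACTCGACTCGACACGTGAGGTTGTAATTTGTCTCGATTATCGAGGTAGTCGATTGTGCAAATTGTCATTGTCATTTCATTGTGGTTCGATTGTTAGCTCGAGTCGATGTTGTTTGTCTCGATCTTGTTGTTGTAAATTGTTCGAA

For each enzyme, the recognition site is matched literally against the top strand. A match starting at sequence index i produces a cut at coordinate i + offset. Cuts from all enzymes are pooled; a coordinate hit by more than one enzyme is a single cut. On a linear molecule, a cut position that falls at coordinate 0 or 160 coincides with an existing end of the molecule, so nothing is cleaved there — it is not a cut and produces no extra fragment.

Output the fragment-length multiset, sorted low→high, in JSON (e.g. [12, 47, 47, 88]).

Per-enzyme occurrences:
  CdoIV (TCGA, off=4): starts [0, 17, 22, 47, 54, 63, 100, 112, 117, 132, 155] → cuts [4, 21, 26, 51, 58, 67, 104, 116, 121, 136, 159]
  TgoIV (TTGT, off=2): starts [7, 35, 42, 67, 76, 82, 93, 104, 123, 127, 138, 141, 144, 151] → cuts [9, 37, 44, 69, 78, 84, 95, 106, 125, 129, 140, 143, 146, 153]

Pooled cuts: [4, 9, 21, 26, 37, 44, 51, 58, 67, 69, 78, 84, 95, 104, 106, 116, 121, 125, 129, 136, 140, 143, 146, 153, 159]

Fragments:
  [0,4): 4 bp
  [4,9): 5 bp
  [9,21): 12 bp
  [21,26): 5 bp
  [26,37): 11 bp
  [37,44): 7 bp
  [44,51): 7 bp
  [51,58): 7 bp
  [58,67): 9 bp
  [67,69): 2 bp
  [69,78): 9 bp
  [78,84): 6 bp
  [84,95): 11 bp
  [95,104): 9 bp
  [104,106): 2 bp
  [106,116): 10 bp
  [116,121): 5 bp
  [121,125): 4 bp
  [125,129): 4 bp
  [129,136): 7 bp
  [136,140): 4 bp
  [140,143): 3 bp
  [143,146): 3 bp
  [146,153): 7 bp
  [153,159): 6 bp
  [159,160): 1 bp

[1,2,2,3,3,4,4,4,4,5,5,5,6,6,7,7,7,7,7,9,9,9,10,11,11,12]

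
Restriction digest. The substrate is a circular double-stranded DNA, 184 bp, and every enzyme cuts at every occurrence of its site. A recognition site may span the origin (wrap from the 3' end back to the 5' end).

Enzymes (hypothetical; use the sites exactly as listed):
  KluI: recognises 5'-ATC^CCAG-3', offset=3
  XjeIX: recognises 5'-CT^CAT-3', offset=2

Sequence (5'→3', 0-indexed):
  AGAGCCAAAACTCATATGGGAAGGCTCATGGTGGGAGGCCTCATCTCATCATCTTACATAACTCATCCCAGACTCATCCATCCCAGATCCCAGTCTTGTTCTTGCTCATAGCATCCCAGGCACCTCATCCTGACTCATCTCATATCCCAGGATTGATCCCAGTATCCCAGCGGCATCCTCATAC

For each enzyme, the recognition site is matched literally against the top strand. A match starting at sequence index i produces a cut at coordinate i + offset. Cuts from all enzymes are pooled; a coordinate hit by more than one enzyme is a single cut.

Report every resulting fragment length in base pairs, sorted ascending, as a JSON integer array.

Scan for sites:
  KluI ATCCCAG/3: at [64, 79, 86, 112, 143, 155, 163] ⇒ [67, 82, 89, 115, 146, 158, 166]
  XjeIX CTCAT/2: at [10, 24, 39, 44, 61, 72, 104, 123, 133, 138, 177] ⇒ [12, 26, 41, 46, 63, 74, 106, 125, 135, 140, 179]

Pooled cuts: [12, 26, 41, 46, 63, 67, 74, 82, 89, 106, 115, 125, 135, 140, 146, 158, 166, 179]

Fragment lengths:
  12→26: 14 bp
  26→41: 15 bp
  41→46: 5 bp
  46→63: 17 bp
  63→67: 4 bp
  67→74: 7 bp
  74→82: 8 bp
  82→89: 7 bp
  89→106: 17 bp
  106→115: 9 bp
  115→125: 10 bp
  125→135: 10 bp
  135→140: 5 bp
  140→146: 6 bp
  146→158: 12 bp
  158→166: 8 bp
  166→179: 13 bp
  179→12 (wrap): 184-179+12 = 17 bp

[4,5,5,6,7,7,8,8,9,10,10,12,13,14,15,17,17,17]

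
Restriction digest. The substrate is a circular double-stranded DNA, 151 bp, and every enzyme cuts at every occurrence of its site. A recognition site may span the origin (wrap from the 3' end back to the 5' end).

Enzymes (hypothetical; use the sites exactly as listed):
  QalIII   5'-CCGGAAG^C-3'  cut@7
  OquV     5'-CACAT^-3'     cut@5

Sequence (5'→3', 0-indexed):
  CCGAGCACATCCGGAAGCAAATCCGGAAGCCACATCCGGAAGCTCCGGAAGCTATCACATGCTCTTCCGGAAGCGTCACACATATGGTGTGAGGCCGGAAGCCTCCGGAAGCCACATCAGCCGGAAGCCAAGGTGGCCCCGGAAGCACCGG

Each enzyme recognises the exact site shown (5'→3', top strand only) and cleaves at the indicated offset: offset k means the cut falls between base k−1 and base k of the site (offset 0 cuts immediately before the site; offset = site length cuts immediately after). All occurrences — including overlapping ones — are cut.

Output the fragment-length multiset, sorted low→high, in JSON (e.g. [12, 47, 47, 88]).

[6,6,7,7,9,9,10,10,10,12,13,16,18,18]

Per-enzyme occurrences:
  QalIII CCGGAAGC/7: at [10, 22, 35, 44, 66, 94, 104, 120, 138] ⇒ [17, 29, 42, 51, 73, 101, 111, 127, 145]
  OquV CACAT/5: at [5, 30, 55, 78, 112] ⇒ [10, 35, 60, 83, 117]

Pooled cuts: [10, 17, 29, 35, 42, 51, 60, 73, 83, 101, 111, 117, 127, 145]

Fragment lengths:
  10→17: 7 bp
  17→29: 12 bp
  29→35: 6 bp
  35→42: 7 bp
  42→51: 9 bp
  51→60: 9 bp
  60→73: 13 bp
  73→83: 10 bp
  83→101: 18 bp
  101→111: 10 bp
  111→117: 6 bp
  117→127: 10 bp
  127→145: 18 bp
  145→10 (wrap): 151-145+10 = 16 bp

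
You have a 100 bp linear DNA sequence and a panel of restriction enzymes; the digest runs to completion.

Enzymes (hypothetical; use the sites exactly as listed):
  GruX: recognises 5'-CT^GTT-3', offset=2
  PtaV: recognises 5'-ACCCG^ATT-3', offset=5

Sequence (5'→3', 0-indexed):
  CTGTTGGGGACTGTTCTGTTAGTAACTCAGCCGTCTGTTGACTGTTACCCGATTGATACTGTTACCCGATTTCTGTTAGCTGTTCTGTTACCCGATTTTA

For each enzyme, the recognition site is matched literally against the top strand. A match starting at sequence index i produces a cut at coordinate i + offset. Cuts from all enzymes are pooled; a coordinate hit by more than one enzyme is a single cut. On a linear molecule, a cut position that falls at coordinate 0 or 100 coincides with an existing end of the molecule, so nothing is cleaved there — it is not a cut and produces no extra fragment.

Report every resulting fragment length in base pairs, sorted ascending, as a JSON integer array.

[2,5,5,6,6,7,7,8,8,8,9,10,19]

Per-enzyme occurrences:
  GruX CTGTT/2: at [0, 10, 15, 34, 41, 58, 72, 79, 84] ⇒ [2, 12, 17, 36, 43, 60, 74, 81, 86]
  PtaV ACCCGATT/5: at [46, 63, 89] ⇒ [51, 68, 94]

Pooled cuts: [2, 12, 17, 36, 43, 51, 60, 68, 74, 81, 86, 94]

Fragments:
  [0,2): 2 bp
  [2,12): 10 bp
  [12,17): 5 bp
  [17,36): 19 bp
  [36,43): 7 bp
  [43,51): 8 bp
  [51,60): 9 bp
  [60,68): 8 bp
  [68,74): 6 bp
  [74,81): 7 bp
  [81,86): 5 bp
  [86,94): 8 bp
  [94,100): 6 bp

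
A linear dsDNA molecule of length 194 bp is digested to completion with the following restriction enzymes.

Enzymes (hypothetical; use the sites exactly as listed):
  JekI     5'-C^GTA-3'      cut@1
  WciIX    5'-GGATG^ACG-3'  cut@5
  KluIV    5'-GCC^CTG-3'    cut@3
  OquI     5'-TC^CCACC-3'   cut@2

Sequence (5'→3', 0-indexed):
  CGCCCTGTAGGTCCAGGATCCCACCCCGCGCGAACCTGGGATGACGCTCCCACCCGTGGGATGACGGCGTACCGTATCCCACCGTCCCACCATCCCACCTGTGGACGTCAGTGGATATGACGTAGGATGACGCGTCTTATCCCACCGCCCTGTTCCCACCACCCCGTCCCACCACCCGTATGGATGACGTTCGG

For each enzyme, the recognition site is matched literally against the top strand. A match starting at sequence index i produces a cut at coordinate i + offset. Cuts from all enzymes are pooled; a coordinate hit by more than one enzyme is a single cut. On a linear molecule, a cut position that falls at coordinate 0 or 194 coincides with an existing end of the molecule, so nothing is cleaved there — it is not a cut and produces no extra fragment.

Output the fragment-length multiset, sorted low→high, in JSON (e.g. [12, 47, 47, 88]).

[4,5,5,5,6,6,8,8,8,8,8,9,9,12,13,14,16,23,27]

Site scan:
  JekI CGTA/1: at [67, 72, 120, 176] ⇒ [68, 73, 121, 177]
  WciIX GGATGACG/5: at [38, 58, 124, 181] ⇒ [43, 63, 129, 186]
  KluIV GCCCTG/3: at [1, 146] ⇒ [4, 149]
  OquI TCCCACC/2: at [18, 47, 76, 84, 92, 139, 153, 166] ⇒ [20, 49, 78, 86, 94, 141, 155, 168]

All cut coordinates (distinct, sorted): [4, 20, 43, 49, 63, 68, 73, 78, 86, 94, 121, 129, 141, 149, 155, 168, 177, 186]

Fragment lengths:
  [0,4): 4 bp
  [4,20): 16 bp
  [20,43): 23 bp
  [43,49): 6 bp
  [49,63): 14 bp
  [63,68): 5 bp
  [68,73): 5 bp
  [73,78): 5 bp
  [78,86): 8 bp
  [86,94): 8 bp
  [94,121): 27 bp
  [121,129): 8 bp
  [129,141): 12 bp
  [141,149): 8 bp
  [149,155): 6 bp
  [155,168): 13 bp
  [168,177): 9 bp
  [177,186): 9 bp
  [186,194): 8 bp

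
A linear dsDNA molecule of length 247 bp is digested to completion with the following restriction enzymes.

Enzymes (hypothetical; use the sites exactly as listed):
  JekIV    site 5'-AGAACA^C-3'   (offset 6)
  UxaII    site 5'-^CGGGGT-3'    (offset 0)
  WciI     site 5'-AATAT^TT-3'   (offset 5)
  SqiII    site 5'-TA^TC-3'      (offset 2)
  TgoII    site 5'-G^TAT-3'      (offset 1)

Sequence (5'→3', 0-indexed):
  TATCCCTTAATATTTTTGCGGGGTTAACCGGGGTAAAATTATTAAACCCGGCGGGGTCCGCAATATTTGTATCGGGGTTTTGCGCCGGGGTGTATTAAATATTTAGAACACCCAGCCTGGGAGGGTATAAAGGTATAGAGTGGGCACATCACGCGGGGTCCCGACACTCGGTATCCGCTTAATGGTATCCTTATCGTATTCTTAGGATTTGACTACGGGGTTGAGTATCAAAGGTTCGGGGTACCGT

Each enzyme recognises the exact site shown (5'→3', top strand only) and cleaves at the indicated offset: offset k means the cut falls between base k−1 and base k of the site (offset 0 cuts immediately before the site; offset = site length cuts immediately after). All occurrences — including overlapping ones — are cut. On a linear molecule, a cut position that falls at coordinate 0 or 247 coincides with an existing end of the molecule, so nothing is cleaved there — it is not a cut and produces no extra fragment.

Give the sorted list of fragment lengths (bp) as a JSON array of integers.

Scan for sites:
  JekIV (AGAACAC, off=6): starts [104] → cuts [110]
  UxaII (CGGGGT, off=0): starts [18, 28, 51, 72, 85, 153, 215, 236] → cuts [18, 28, 51, 72, 85, 153, 215, 236]
  WciI (AATATTT, off=5): starts [8, 61, 97] → cuts [13, 66, 102]
  SqiII (TATC, off=2): starts [0, 69, 171, 185, 191, 225] → cuts [2, 71, 173, 187, 193, 227]
  TgoII (GTAT, off=1): starts [68, 91, 124, 132, 170, 184, 195, 224] → cuts [69, 92, 125, 133, 171, 185, 196, 225]

Pooled cuts: [2, 13, 18, 28, 51, 66, 69, 71, 72, 85, 92, 102, 110, 125, 133, 153, 171, 173, 185, 187, 193, 196, 215, 225, 227, 236]

Fragment lengths:
  [0,2): 2 bp
  [2,13): 11 bp
  [13,18): 5 bp
  [18,28): 10 bp
  [28,51): 23 bp
  [51,66): 15 bp
  [66,69): 3 bp
  [69,71): 2 bp
  [71,72): 1 bp
  [72,85): 13 bp
  [85,92): 7 bp
  [92,102): 10 bp
  [102,110): 8 bp
  [110,125): 15 bp
  [125,133): 8 bp
  [133,153): 20 bp
  [153,171): 18 bp
  [171,173): 2 bp
  [173,185): 12 bp
  [185,187): 2 bp
  [187,193): 6 bp
  [193,196): 3 bp
  [196,215): 19 bp
  [215,225): 10 bp
  [225,227): 2 bp
  [227,236): 9 bp
  [236,247): 11 bp

[1,2,2,2,2,2,3,3,5,6,7,8,8,9,10,10,10,11,11,12,13,15,15,18,19,20,23]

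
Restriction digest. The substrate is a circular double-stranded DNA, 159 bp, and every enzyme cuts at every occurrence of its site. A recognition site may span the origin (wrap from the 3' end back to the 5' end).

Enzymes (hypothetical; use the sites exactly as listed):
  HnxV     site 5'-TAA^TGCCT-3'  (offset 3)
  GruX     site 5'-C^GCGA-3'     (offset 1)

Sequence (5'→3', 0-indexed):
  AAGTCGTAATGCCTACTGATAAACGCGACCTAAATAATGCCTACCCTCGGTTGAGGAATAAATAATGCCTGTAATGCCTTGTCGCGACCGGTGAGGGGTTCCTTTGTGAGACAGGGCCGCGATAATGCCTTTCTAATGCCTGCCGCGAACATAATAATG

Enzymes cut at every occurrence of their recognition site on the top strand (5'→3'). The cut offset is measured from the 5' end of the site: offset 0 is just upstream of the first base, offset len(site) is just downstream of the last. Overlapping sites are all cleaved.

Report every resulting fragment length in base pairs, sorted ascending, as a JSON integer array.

[7,8,9,9,11,13,15,24,28,35]

Per-enzyme occurrences:
  HnxV (TAATGCCT, off=3): starts [6, 34, 62, 71, 122, 133] → cuts [9, 37, 65, 74, 125, 136]
  GruX (CGCGA, off=1): starts [23, 82, 117, 143] → cuts [24, 83, 118, 144]

Pooled cuts: [9, 24, 37, 65, 74, 83, 118, 125, 136, 144]

Fragments:
  9→24: 15 bp
  24→37: 13 bp
  37→65: 28 bp
  65→74: 9 bp
  74→83: 9 bp
  83→118: 35 bp
  118→125: 7 bp
  125→136: 11 bp
  136→144: 8 bp
  144→9 (wrap): 159-144+9 = 24 bp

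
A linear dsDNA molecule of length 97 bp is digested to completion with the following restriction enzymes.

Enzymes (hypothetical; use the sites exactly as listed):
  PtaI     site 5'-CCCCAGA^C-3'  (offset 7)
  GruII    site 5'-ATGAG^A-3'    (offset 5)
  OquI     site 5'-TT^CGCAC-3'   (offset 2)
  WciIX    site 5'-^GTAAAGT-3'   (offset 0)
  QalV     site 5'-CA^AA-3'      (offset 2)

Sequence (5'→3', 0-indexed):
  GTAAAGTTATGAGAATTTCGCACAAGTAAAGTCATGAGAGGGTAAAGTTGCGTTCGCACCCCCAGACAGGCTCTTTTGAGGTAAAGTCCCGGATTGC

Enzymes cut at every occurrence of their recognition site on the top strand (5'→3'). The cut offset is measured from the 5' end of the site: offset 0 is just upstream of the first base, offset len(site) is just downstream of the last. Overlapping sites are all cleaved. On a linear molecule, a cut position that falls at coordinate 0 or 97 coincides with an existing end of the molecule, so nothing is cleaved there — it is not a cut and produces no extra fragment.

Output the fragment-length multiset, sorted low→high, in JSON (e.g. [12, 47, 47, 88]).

Site scan:
  PtaI CCCCAGAC/7: at [59] ⇒ [66]
  GruII ATGAGA/5: at [8, 33] ⇒ [13, 38]
  OquI TTCGCAC/2: at [16, 52] ⇒ [18, 54]
  WciIX GTAAAGT/0: at [0, 25, 41, 80] ⇒ [25, 41, 80] (position 0 is a terminus of the linear molecule — no cut)
  QalV (CAAA, off=2): no sites

All cut coordinates (distinct, sorted): [13, 18, 25, 38, 41, 54, 66, 80]

Fragment lengths:
  [0,13): 13 bp
  [13,18): 5 bp
  [18,25): 7 bp
  [25,38): 13 bp
  [38,41): 3 bp
  [41,54): 13 bp
  [54,66): 12 bp
  [66,80): 14 bp
  [80,97): 17 bp

[3,5,7,12,13,13,13,14,17]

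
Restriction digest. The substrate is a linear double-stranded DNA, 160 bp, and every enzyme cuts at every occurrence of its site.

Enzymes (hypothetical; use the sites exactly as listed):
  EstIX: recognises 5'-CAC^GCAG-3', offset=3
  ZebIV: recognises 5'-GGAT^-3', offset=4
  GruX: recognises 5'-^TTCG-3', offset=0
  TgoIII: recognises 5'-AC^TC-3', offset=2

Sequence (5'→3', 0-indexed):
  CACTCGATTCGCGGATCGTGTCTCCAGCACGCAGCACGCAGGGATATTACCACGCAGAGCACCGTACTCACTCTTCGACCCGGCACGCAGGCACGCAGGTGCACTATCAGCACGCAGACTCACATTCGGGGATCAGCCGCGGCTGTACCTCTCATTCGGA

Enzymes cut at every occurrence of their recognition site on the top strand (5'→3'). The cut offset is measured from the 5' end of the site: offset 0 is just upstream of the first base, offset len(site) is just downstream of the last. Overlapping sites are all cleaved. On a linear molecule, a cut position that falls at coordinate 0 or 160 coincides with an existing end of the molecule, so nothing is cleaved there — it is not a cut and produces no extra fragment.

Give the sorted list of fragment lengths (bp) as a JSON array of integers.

Per-enzyme occurrences:
  EstIX (CACGCAG, off=3): starts [27, 34, 50, 83, 91, 110] → cuts [30, 37, 53, 86, 94, 113]
  ZebIV (GGAT, off=4): starts [12, 41, 129] → cuts [16, 45, 133]
  GruX (TTCG, off=0): starts [7, 73, 124, 154] → cuts [7, 73, 124, 154]
  TgoIII (ACTC, off=2): starts [1, 65, 69, 117] → cuts [3, 67, 71, 119]

Pooled cuts: [3, 7, 16, 30, 37, 45, 53, 67, 71, 73, 86, 94, 113, 119, 124, 133, 154]

Fragment lengths:
  [0,3): 3 bp
  [3,7): 4 bp
  [7,16): 9 bp
  [16,30): 14 bp
  [30,37): 7 bp
  [37,45): 8 bp
  [45,53): 8 bp
  [53,67): 14 bp
  [67,71): 4 bp
  [71,73): 2 bp
  [73,86): 13 bp
  [86,94): 8 bp
  [94,113): 19 bp
  [113,119): 6 bp
  [119,124): 5 bp
  [124,133): 9 bp
  [133,154): 21 bp
  [154,160): 6 bp

[2,3,4,4,5,6,6,7,8,8,8,9,9,13,14,14,19,21]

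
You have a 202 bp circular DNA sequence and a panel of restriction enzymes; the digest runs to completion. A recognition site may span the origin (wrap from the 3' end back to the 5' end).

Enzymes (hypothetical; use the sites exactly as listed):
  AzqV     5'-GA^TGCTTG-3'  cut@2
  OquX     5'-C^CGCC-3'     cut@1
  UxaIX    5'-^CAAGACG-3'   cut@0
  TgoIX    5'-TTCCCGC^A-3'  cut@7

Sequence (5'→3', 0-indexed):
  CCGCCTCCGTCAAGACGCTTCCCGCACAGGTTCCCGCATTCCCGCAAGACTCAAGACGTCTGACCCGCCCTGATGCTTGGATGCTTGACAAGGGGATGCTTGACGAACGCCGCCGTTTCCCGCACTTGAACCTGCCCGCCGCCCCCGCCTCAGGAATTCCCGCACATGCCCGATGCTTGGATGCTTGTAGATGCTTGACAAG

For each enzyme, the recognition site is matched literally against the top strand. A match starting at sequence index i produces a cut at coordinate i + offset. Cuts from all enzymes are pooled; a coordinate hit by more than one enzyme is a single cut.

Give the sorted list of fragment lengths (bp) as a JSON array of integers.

[3,6,6,8,8,8,8,9,10,10,12,12,13,13,14,14,15,15,18]

Per-enzyme occurrences:
  AzqV GATGCTTG/2: at [71, 79, 94, 171, 179, 189] ⇒ [73, 81, 96, 173, 181, 191]
  OquX CCGCC/1: at [0, 64, 109, 135, 138, 144] ⇒ [1, 65, 110, 136, 139, 145]
  UxaIX CAAGACG/0: at [10, 51] ⇒ [10, 51]
  TgoIX TTCCCGCA/7: at [18, 30, 38, 116, 156] ⇒ [25, 37, 45, 123, 163]

All cut coordinates (distinct, sorted): [1, 10, 25, 37, 45, 51, 65, 73, 81, 96, 110, 123, 136, 139, 145, 163, 173, 181, 191]

Fragment lengths:
  1→10: 9 bp
  10→25: 15 bp
  25→37: 12 bp
  37→45: 8 bp
  45→51: 6 bp
  51→65: 14 bp
  65→73: 8 bp
  73→81: 8 bp
  81→96: 15 bp
  96→110: 14 bp
  110→123: 13 bp
  123→136: 13 bp
  136→139: 3 bp
  139→145: 6 bp
  145→163: 18 bp
  163→173: 10 bp
  173→181: 8 bp
  181→191: 10 bp
  191→1 (wrap): 202-191+1 = 12 bp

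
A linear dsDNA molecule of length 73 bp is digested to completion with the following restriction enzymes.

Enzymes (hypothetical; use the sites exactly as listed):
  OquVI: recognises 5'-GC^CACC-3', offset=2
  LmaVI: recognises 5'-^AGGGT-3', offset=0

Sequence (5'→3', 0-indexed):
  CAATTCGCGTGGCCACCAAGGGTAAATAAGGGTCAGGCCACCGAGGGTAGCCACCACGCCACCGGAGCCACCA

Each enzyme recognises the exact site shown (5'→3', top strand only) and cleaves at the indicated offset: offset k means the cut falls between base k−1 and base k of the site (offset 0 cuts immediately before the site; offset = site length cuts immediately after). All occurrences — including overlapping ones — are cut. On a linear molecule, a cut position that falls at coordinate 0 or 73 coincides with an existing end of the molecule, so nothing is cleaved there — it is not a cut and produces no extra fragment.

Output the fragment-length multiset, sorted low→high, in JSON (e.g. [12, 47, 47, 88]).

[5,5,5,8,8,9,10,10,13]

Scan for sites:
  OquVI (GCCACC, off=2): starts [11, 36, 49, 57, 66] → cuts [13, 38, 51, 59, 68]
  LmaVI (AGGGT, off=0): starts [18, 28, 43] → cuts [18, 28, 43]

All cut coordinates (distinct, sorted): [13, 18, 28, 38, 43, 51, 59, 68]

Fragments:
  [0,13): 13 bp
  [13,18): 5 bp
  [18,28): 10 bp
  [28,38): 10 bp
  [38,43): 5 bp
  [43,51): 8 bp
  [51,59): 8 bp
  [59,68): 9 bp
  [68,73): 5 bp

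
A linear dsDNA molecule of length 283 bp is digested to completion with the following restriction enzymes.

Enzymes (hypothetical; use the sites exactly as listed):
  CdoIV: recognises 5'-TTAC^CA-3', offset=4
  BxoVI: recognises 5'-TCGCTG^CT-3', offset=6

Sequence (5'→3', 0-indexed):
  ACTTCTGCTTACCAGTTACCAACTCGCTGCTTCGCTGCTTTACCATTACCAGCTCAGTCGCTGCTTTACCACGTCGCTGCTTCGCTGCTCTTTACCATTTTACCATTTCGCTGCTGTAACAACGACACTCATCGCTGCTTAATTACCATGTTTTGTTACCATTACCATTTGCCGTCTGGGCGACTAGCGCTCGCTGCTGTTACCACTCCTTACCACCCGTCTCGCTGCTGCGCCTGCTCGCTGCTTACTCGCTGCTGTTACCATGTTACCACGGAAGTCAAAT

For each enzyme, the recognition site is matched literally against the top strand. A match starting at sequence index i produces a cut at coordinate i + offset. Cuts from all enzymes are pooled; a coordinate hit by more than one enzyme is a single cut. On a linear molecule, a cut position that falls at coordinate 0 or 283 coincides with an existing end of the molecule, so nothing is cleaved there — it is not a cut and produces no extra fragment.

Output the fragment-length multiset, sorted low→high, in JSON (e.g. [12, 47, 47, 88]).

Per-enzyme occurrences:
  CdoIV TTACCA/4: at [8, 15, 39, 45, 65, 91, 99, 142, 155, 161, 199, 209, 257, 265] ⇒ [12, 19, 43, 49, 69, 95, 103, 146, 159, 165, 203, 213, 261, 269]
  BxoVI TCGCTGCT/6: at [23, 31, 57, 73, 81, 107, 131, 190, 221, 237, 248] ⇒ [29, 37, 63, 79, 87, 113, 137, 196, 227, 243, 254]

All cut coordinates (distinct, sorted): [12, 19, 29, 37, 43, 49, 63, 69, 79, 87, 95, 103, 113, 137, 146, 159, 165, 196, 203, 213, 227, 243, 254, 261, 269]

Fragments:
  [0,12): 12 bp
  [12,19): 7 bp
  [19,29): 10 bp
  [29,37): 8 bp
  [37,43): 6 bp
  [43,49): 6 bp
  [49,63): 14 bp
  [63,69): 6 bp
  [69,79): 10 bp
  [79,87): 8 bp
  [87,95): 8 bp
  [95,103): 8 bp
  [103,113): 10 bp
  [113,137): 24 bp
  [137,146): 9 bp
  [146,159): 13 bp
  [159,165): 6 bp
  [165,196): 31 bp
  [196,203): 7 bp
  [203,213): 10 bp
  [213,227): 14 bp
  [227,243): 16 bp
  [243,254): 11 bp
  [254,261): 7 bp
  [261,269): 8 bp
  [269,283): 14 bp

[6,6,6,6,7,7,7,8,8,8,8,8,9,10,10,10,10,11,12,13,14,14,14,16,24,31]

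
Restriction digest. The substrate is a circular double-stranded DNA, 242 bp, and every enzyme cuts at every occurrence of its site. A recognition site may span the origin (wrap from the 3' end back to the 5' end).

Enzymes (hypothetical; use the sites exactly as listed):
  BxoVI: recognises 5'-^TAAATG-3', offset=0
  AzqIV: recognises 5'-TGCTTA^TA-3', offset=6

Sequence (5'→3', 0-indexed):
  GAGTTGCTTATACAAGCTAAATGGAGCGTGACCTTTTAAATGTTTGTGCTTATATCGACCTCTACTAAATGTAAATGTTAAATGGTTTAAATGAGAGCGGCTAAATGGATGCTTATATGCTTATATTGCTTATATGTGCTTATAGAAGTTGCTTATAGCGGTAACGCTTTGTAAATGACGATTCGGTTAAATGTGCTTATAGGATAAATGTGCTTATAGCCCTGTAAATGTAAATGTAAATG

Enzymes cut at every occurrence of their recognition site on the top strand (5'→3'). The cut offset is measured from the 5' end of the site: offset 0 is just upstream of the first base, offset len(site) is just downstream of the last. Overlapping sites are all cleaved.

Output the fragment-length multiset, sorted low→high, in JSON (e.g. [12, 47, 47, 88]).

[5,6,6,6,7,7,8,8,9,9,10,12,12,13,13,14,14,16,16,16,16,19]

Per-enzyme occurrences:
  BxoVI (TAAATG, off=0): starts [17, 36, 65, 71, 78, 87, 101, 171, 187, 204, 224, 230, 236] → cuts [17, 36, 65, 71, 78, 87, 101, 171, 187, 204, 224, 230, 236]
  AzqIV (TGCTTATA, off=6): starts [4, 46, 109, 117, 126, 136, 149, 193, 210] → cuts [10, 52, 115, 123, 132, 142, 155, 199, 216]

Pooled cuts: [10, 17, 36, 52, 65, 71, 78, 87, 101, 115, 123, 132, 142, 155, 171, 187, 199, 204, 216, 224, 230, 236]

Fragments:
  10→17: 7 bp
  17→36: 19 bp
  36→52: 16 bp
  52→65: 13 bp
  65→71: 6 bp
  71→78: 7 bp
  78→87: 9 bp
  87→101: 14 bp
  101→115: 14 bp
  115→123: 8 bp
  123→132: 9 bp
  132→142: 10 bp
  142→155: 13 bp
  155→171: 16 bp
  171→187: 16 bp
  187→199: 12 bp
  199→204: 5 bp
  204→216: 12 bp
  216→224: 8 bp
  224→230: 6 bp
  230→236: 6 bp
  236→10 (wrap): 242-236+10 = 16 bp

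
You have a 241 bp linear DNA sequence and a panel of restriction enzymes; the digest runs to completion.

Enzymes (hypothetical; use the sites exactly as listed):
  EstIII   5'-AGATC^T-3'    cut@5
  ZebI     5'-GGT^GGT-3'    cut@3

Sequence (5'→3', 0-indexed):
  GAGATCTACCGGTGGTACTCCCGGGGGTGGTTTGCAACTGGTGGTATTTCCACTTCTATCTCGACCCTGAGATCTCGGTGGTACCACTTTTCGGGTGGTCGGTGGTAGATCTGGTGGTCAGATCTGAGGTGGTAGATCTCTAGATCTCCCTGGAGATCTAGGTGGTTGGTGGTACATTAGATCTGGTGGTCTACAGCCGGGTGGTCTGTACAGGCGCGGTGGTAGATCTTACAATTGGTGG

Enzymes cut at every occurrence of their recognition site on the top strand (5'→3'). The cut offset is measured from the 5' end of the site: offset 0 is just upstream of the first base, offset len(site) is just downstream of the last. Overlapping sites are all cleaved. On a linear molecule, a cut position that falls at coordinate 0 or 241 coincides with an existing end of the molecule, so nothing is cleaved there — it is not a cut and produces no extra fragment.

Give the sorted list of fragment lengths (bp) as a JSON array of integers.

[4,4,5,5,6,6,7,7,7,8,8,8,8,9,12,13,13,14,15,15,17,18,32]

Scan for sites:
  EstIII AGATCT/5: at [1, 69, 106, 119, 133, 141, 153, 178, 223] ⇒ [6, 74, 111, 124, 138, 146, 158, 183, 228]
  ZebI GGTGGT/3: at [10, 25, 39, 76, 93, 100, 112, 127, 160, 167, 184, 199, 217] ⇒ [13, 28, 42, 79, 96, 103, 115, 130, 163, 170, 187, 202, 220]

Pooled cuts: [6, 13, 28, 42, 74, 79, 96, 103, 111, 115, 124, 130, 138, 146, 158, 163, 170, 183, 187, 202, 220, 228]

Fragments:
  [0,6): 6 bp
  [6,13): 7 bp
  [13,28): 15 bp
  [28,42): 14 bp
  [42,74): 32 bp
  [74,79): 5 bp
  [79,96): 17 bp
  [96,103): 7 bp
  [103,111): 8 bp
  [111,115): 4 bp
  [115,124): 9 bp
  [124,130): 6 bp
  [130,138): 8 bp
  [138,146): 8 bp
  [146,158): 12 bp
  [158,163): 5 bp
  [163,170): 7 bp
  [170,183): 13 bp
  [183,187): 4 bp
  [187,202): 15 bp
  [202,220): 18 bp
  [220,228): 8 bp
  [228,241): 13 bp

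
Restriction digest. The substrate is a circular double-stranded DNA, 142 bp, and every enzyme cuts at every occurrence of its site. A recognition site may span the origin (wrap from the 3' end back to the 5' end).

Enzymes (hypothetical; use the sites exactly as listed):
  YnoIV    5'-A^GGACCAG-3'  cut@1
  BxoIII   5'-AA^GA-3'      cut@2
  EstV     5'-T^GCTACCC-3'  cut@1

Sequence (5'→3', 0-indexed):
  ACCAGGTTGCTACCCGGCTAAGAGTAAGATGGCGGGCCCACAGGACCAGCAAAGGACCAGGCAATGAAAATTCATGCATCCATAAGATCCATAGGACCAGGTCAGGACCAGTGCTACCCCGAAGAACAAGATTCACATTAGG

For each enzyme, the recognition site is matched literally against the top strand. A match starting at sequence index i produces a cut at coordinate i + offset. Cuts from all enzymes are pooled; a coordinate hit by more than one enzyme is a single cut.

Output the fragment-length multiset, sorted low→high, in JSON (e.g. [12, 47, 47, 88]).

Scan for sites:
  YnoIV AGGACCAG/1: at [41, 52, 92, 103, 139] ⇒ [42, 53, 93, 104, 140]
  BxoIII AAGA/2: at [19, 25, 83, 121, 127] ⇒ [21, 27, 85, 123, 129]
  EstV TGCTACCC/1: at [7, 111] ⇒ [8, 112]

Pooled cuts: [8, 21, 27, 42, 53, 85, 93, 104, 112, 123, 129, 140]

Fragments:
  8→21: 13 bp
  21→27: 6 bp
  27→42: 15 bp
  42→53: 11 bp
  53→85: 32 bp
  85→93: 8 bp
  93→104: 11 bp
  104→112: 8 bp
  112→123: 11 bp
  123→129: 6 bp
  129→140: 11 bp
  140→8 (wrap): 142-140+8 = 10 bp

[6,6,8,8,10,11,11,11,11,13,15,32]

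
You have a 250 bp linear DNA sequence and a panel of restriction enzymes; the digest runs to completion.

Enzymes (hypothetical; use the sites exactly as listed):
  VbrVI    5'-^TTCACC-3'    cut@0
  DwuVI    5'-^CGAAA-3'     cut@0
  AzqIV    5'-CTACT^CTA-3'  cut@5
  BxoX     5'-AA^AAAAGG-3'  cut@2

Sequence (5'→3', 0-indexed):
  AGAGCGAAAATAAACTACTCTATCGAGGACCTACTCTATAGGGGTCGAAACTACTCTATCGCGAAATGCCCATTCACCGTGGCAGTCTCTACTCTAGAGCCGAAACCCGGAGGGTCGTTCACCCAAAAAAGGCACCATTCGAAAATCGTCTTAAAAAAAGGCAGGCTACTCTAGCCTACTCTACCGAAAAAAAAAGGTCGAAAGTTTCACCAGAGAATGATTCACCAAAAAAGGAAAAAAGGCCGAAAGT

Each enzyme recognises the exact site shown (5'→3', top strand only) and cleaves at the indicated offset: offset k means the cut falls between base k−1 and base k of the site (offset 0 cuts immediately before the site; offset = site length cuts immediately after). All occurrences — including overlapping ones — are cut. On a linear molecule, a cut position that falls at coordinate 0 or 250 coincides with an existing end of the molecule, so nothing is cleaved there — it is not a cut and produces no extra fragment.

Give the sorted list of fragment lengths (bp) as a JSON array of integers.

Per-enzyme occurrences:
  VbrVI (TTCACC, off=0): starts [72, 117, 205, 220] → cuts [72, 117, 205, 220]
  DwuVI (CGAAA, off=0): starts [4, 45, 61, 100, 139, 184, 198, 243] → cuts [4, 45, 61, 100, 139, 184, 198, 243]
  AzqIV (CTACTCTA, off=5): starts [14, 30, 50, 88, 165, 175] → cuts [19, 35, 55, 93, 170, 180]
  BxoX (AAAAAAGG, off=2): starts [124, 153, 189, 226, 234] → cuts [126, 155, 191, 228, 236]

Pooled cuts: [4, 19, 35, 45, 55, 61, 72, 93, 100, 117, 126, 139, 155, 170, 180, 184, 191, 198, 205, 220, 228, 236, 243]

Fragments:
  [0,4): 4 bp
  [4,19): 15 bp
  [19,35): 16 bp
  [35,45): 10 bp
  [45,55): 10 bp
  [55,61): 6 bp
  [61,72): 11 bp
  [72,93): 21 bp
  [93,100): 7 bp
  [100,117): 17 bp
  [117,126): 9 bp
  [126,139): 13 bp
  [139,155): 16 bp
  [155,170): 15 bp
  [170,180): 10 bp
  [180,184): 4 bp
  [184,191): 7 bp
  [191,198): 7 bp
  [198,205): 7 bp
  [205,220): 15 bp
  [220,228): 8 bp
  [228,236): 8 bp
  [236,243): 7 bp
  [243,250): 7 bp

[4,4,6,7,7,7,7,7,7,8,8,9,10,10,10,11,13,15,15,15,16,16,17,21]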